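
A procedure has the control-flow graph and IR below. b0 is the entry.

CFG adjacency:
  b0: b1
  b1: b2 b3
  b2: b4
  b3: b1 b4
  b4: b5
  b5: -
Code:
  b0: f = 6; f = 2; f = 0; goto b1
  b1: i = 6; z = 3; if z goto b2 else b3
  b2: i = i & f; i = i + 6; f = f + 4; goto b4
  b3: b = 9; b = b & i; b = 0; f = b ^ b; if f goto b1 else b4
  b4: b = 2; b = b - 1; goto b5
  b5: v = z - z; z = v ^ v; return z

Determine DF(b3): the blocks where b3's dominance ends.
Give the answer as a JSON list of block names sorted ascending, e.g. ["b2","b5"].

idom tree: b1←b0 b2←b1 b3←b1 b4←b1 b5←b4
Join-block Dom:
  b1: preds {b0,b3}: {b0} ∩ {b0,b1,b3} = {b0}; idom=b0
  b4: preds {b2,b3}: {b0,b1,b2} ∩ {b0,b1,b3} = {b0,b1}; idom=b1

DF walk-up:
  b1←b0: walk · to b0
  b1←b3: walk b3→b1 to b0
  b4←b2: walk b2 to b1
  b4←b3: walk b3 to b1
  DF(b0)=∅
  DF(b1)={b1}
  DF(b2)={b4}
  DF(b3)={b1,b4}
  DF(b4)=∅
  DF(b5)=∅

DF(b3) = ["b1", "b4"]

Answer: ["b1", "b4"]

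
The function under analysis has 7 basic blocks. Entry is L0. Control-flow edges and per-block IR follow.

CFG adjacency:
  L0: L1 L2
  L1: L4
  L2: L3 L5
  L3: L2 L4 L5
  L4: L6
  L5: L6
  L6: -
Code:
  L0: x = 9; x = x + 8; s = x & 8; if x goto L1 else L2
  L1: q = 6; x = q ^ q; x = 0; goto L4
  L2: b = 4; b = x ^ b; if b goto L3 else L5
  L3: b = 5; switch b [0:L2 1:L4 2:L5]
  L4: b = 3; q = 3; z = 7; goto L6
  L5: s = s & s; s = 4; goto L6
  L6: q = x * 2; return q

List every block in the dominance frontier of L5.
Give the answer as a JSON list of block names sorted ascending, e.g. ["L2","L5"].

idom tree: L1←L0 L2←L0 L3←L2 L4←L0 L5←L2 L6←L0
Join-block Dom:
  L2: preds {L0,L3}: {L0} ∩ {L0,L2,L3} = {L0}; idom=L0
  L4: preds {L1,L3}: {L0,L1} ∩ {L0,L2,L3} = {L0}; idom=L0
  L5: preds {L2,L3}: {L0,L2} ∩ {L0,L2,L3} = {L0,L2}; idom=L2
  L6: preds {L4,L5}: {L0,L4} ∩ {L0,L2,L5} = {L0}; idom=L0

DF walk-up:
  L2←L0: walk · to L0
  L2←L3: walk L3→L2 to L0
  L4←L1: walk L1 to L0
  L4←L3: walk L3→L2 to L0
  L5←L2: walk · to L2
  L5←L3: walk L3 to L2
  L6←L4: walk L4 to L0
  L6←L5: walk L5→L2 to L0
  DF(L0)=∅
  DF(L1)={L4}
  DF(L2)={L2,L4,L6}
  DF(L3)={L2,L4,L5}
  DF(L4)={L6}
  DF(L5)={L6}
  DF(L6)=∅

DF(L5) = ["L6"]

Answer: ["L6"]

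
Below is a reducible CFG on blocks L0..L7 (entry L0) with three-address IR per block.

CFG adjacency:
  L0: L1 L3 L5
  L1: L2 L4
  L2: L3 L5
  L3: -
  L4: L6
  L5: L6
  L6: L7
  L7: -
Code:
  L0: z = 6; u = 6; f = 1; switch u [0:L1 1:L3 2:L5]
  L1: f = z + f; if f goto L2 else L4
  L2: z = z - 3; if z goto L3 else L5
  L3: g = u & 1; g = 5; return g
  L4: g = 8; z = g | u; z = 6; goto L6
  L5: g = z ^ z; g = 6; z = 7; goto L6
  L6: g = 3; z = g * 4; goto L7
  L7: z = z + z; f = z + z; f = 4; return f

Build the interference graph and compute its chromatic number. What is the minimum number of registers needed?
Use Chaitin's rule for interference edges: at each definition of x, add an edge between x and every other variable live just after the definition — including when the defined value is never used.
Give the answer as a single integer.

def/use:
  L0: {f,u,z} / ∅
  L1: {f} / {f,z}
  L2: {z} / {z}
  L3: {g} / {u}
  L4: {g,z} / {u}
  L5: {g,z} / {z}
  L6: {g,z} / ∅
  L7: {f,z} / {z}

Live sets:
  L0 li=∅ lo={f,u,z}
  L1 li={f,u,z} lo={u,z}
  L2 li={u,z} lo={u,z}
  L3 li={u} lo=∅
  L4 li={u} lo=∅
  L5 li={z} lo=∅
  L6 li=∅ lo={z}
  L7 li={z} lo=∅

Interference:
  f: {u,z}
  g: {u}
  u: {f,g,z}
  z: {f,u}

Registers:
  lower bound: {f,u,z} mutually conflict ⇒ χ ≥ 3
  3-colouring: r0={u}  r1={f,g}  r2={z}
  χ = 3

Answer: 3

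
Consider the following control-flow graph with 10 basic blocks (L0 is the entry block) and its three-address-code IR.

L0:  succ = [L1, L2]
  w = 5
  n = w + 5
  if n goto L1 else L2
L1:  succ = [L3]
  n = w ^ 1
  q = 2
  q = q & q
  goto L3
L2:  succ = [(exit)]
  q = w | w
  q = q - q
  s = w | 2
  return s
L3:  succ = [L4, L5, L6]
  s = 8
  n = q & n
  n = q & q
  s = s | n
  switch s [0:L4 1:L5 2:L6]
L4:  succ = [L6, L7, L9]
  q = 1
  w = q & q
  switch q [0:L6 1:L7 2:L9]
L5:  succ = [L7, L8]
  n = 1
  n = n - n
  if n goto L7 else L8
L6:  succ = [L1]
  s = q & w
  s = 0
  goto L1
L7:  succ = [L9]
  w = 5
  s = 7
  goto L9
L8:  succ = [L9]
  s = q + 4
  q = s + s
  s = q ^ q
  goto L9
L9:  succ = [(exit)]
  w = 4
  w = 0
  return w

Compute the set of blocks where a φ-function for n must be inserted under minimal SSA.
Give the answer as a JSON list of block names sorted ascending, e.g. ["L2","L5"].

idom tree: L1←L0 L2←L0 L3←L1 L4←L3 L5←L3 L6←L3 L7←L3 L8←L5 L9←L3
Join-block Dom:
  L1: preds {L0,L6}: {L0} ∩ {L0,L1,L3,L6} = {L0}; idom=L0
  L6: preds {L3,L4}: {L0,L1,L3} ∩ {L0,L1,L3,L4} = {L0,L1,L3}; idom=L3
  L7: preds {L4,L5}: {L0,L1,L3,L4} ∩ {L0,L1,L3,L5} = {L0,L1,L3}; idom=L3
  L9: preds {L4,L7,L8}: {L0,L1,L3,L4} ∩ {L0,L1,L3,L7} ∩ {L0,L1,L3,L5,L8} = {L0,L1,L3}; idom=L3

DF walk-up:
  L1←L0: walk · to L0
  L1←L6: walk L6→L3→L1 to L0
  L6←L3: walk · to L3
  L6←L4: walk L4 to L3
  L7←L4: walk L4 to L3
  L7←L5: walk L5 to L3
  L9←L4: walk L4 to L3
  L9←L7: walk L7 to L3
  L9←L8: walk L8→L5 to L3
  DF(L0)=∅
  DF(L1)={L1}
  DF(L2)=∅
  DF(L3)={L1}
  DF(L4)={L6,L7,L9}
  DF(L5)={L7,L9}
  DF(L6)={L1}
  DF(L7)={L9}
  DF(L8)={L9}
  DF(L9)=∅

φ for n: defs {L0,L1,L3,L5}
  DF⁺ = {L1,L7,L9}

Answer: ["L1", "L7", "L9"]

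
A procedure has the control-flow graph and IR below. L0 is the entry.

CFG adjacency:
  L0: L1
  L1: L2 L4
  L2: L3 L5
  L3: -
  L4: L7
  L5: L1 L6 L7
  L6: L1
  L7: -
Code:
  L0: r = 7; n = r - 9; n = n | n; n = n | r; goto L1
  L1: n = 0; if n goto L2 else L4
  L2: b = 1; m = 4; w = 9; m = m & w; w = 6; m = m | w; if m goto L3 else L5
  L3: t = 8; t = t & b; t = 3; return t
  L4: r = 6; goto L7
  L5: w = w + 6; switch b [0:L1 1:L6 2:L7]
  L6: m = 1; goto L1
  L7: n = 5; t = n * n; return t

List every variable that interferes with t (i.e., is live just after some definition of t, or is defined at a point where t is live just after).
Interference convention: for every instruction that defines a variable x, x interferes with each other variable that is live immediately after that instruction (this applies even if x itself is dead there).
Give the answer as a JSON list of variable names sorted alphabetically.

Answer: ["b"]

Derivation:
Block summaries:
  L0: def={n,r} ue=∅
  L1: def={n} ue=∅
  L2: def={b,m,w} ue=∅
  L3: def={t} ue={b}
  L4: def={r} ue=∅
  L5: def={w} ue={b,w}
  L6: def={m} ue=∅
  L7: def={n,t} ue=∅

Live sets:
  live L0: ∅→∅
  live L1: ∅→∅
  live L2: ∅→{b,w}
  live L3: {b}→∅
  live L4: ∅→∅
  live L5: {b,w}→∅
  live L6: ∅→∅
  live L7: ∅→∅

Interference:
  b: {m,t,w}
  m: {b,w}
  n: {r}
  r: {n}
  t: {b}
  w: {b,m}

N(t) = ["b"]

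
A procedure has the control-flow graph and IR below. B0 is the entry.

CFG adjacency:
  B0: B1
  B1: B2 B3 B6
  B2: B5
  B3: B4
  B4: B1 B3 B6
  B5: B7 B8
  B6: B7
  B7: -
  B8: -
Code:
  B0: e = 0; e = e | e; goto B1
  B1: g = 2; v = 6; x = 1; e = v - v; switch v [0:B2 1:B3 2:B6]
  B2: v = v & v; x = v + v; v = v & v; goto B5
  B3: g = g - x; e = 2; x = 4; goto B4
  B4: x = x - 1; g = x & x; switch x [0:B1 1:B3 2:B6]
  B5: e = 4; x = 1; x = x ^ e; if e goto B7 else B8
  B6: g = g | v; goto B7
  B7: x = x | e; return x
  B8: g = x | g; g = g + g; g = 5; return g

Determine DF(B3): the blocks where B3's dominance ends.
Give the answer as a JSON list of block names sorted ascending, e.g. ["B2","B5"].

idom tree: B1←B0 B2←B1 B3←B1 B4←B3 B5←B2 B6←B1 B7←B1 B8←B5
Dom∩ at merges:
  B1: preds {B0,B4}: {B0} ∩ {B0,B1,B3,B4} = {B0}; idom=B0
  B3: preds {B1,B4}: {B0,B1} ∩ {B0,B1,B3,B4} = {B0,B1}; idom=B1
  B6: preds {B1,B4}: {B0,B1} ∩ {B0,B1,B3,B4} = {B0,B1}; idom=B1
  B7: preds {B5,B6}: {B0,B1,B2,B5} ∩ {B0,B1,B6} = {B0,B1}; idom=B1

DF derivation:
  B1←B0: walk · to B0
  B1←B4: walk B4→B3→B1 to B0
  B3←B1: walk · to B1
  B3←B4: walk B4→B3 to B1
  B6←B1: walk · to B1
  B6←B4: walk B4→B3 to B1
  B7←B5: walk B5→B2 to B1
  B7←B6: walk B6 to B1
  B0: DF=∅
  B1: DF={B1}
  B2: DF={B7}
  B3: DF={B1,B3,B6}
  B4: DF={B1,B3,B6}
  B5: DF={B7}
  B6: DF={B7}
  B7: DF=∅
  B8: DF=∅

DF(B3) = ["B1", "B3", "B6"]

Answer: ["B1", "B3", "B6"]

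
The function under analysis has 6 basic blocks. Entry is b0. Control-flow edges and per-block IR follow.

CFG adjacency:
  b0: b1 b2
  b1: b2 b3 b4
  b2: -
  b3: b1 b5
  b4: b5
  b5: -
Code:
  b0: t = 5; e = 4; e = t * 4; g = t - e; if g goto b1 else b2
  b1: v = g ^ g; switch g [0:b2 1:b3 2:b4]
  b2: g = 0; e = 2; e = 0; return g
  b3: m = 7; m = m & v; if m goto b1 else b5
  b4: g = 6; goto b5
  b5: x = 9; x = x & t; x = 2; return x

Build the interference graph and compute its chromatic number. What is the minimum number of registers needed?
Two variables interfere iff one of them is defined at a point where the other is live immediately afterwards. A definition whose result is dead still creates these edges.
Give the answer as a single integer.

Per-block:
  b0 def {e,g,t} use ∅
  b1 def {v} use {g}
  b2 def {e,g} use ∅
  b3 def {m} use {v}
  b4 def {g} use ∅
  b5 def {x} use {t}

Liveness:
  live b0: ∅→{g,t}
  live b1: {g,t}→{g,t,v}
  live b2: ∅→∅
  live b3: {g,t,v}→{g,t}
  live b4: {t}→{t}
  live b5: {t}→∅

Interfere edges:
  e: {g,t}
  g: {e,m,t,v}
  m: {g,t,v}
  t: {e,g,m,v,x}
  v: {g,m,t}
  x: {t}

Registers:
  lower bound: {g,m,t,v} mutually conflict ⇒ χ ≥ 4
  assign e→r2 g→r1 m→r2 t→r0 v→r3 x→r1 — no edge inside a register ⇒ χ ≤ 4
  χ = 4

Answer: 4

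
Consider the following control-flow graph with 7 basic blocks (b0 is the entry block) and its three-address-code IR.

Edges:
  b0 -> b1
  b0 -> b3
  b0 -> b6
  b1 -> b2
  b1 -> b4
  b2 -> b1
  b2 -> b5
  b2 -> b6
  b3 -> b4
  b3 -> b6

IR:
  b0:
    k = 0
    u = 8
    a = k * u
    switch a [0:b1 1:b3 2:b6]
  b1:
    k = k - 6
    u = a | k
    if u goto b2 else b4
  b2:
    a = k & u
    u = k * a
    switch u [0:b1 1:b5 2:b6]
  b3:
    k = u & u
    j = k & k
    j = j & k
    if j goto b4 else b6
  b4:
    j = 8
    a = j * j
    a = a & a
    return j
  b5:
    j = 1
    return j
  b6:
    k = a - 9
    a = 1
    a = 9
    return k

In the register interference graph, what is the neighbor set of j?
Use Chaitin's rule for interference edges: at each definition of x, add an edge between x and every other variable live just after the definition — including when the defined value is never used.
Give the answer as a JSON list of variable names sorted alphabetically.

Per-block:
  b0 def {a,k,u} use ∅
  b1 def {k,u} use {a,k}
  b2 def {a,u} use {k,u}
  b3 def {j,k} use {u}
  b4 def {a,j} use ∅
  b5 def {j} use ∅
  b6 def {a,k} use {a}

Live sets:
  b0 li=∅ lo={a,k,u}
  b1 li={a,k} lo={k,u}
  b2 li={k,u} lo={a,k}
  b3 li={a,u} lo={a}
  b4 li=∅ lo=∅
  b5 li=∅ lo=∅
  b6 li={a} lo=∅

Interference:
  a: {j,k,u}
  j: {a,k}
  k: {a,j,u}
  u: {a,k}

N(j) = ["a", "k"]

Answer: ["a", "k"]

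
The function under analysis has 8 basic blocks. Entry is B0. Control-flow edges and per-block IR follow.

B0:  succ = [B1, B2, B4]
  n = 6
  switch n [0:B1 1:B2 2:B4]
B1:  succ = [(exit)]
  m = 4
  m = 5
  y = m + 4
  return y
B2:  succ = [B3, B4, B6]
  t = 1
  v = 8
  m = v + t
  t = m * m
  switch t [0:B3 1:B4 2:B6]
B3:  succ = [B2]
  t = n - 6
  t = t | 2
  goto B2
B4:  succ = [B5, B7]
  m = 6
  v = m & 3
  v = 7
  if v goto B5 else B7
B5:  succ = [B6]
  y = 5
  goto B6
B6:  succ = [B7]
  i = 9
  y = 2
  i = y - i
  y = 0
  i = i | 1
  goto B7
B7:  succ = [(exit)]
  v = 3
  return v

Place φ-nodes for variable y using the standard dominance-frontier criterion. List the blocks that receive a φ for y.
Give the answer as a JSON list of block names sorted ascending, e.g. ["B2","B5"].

Answer: ["B6", "B7"]

Working:
idom tree: B1←B0 B2←B0 B3←B2 B4←B0 B5←B4 B6←B0 B7←B0
Dom∩ at merges:
  B2: preds {B0,B3}: {B0} ∩ {B0,B2,B3} = {B0}; idom=B0
  B4: preds {B0,B2}: {B0} ∩ {B0,B2} = {B0}; idom=B0
  B6: preds {B2,B5}: {B0,B2} ∩ {B0,B4,B5} = {B0}; idom=B0
  B7: preds {B4,B6}: {B0,B4} ∩ {B0,B6} = {B0}; idom=B0

DF walk-up:
  B2←B0: walk · to B0
  B2←B3: walk B3→B2 to B0
  B4←B0: walk · to B0
  B4←B2: walk B2 to B0
  B6←B2: walk B2 to B0
  B6←B5: walk B5→B4 to B0
  B7←B4: walk B4 to B0
  B7←B6: walk B6 to B0
  DF(B0)=∅
  DF(B1)=∅
  DF(B2)={B2,B4,B6}
  DF(B3)={B2}
  DF(B4)={B6,B7}
  DF(B5)={B6}
  DF(B6)={B7}
  DF(B7)=∅

φ for y: defs {B1,B5,B6}
  DF⁺ = {B6,B7}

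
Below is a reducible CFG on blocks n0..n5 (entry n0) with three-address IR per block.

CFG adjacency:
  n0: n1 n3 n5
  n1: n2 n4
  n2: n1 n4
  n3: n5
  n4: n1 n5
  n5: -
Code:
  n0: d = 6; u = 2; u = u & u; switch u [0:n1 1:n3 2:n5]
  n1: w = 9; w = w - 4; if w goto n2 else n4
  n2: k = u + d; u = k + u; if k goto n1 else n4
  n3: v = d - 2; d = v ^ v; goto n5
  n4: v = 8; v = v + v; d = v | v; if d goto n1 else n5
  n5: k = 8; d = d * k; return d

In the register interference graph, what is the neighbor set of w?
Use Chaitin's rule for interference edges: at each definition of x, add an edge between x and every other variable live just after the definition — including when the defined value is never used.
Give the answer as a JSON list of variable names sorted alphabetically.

Block summaries:
  n0 def {d,u} use ∅
  n1 def {w} use ∅
  n2 def {k,u} use {d,u}
  n3 def {d,v} use {d}
  n4 def {d,v} use ∅
  n5 def {d,k} use {d}

Live sets:
  n0 li=∅ lo={d,u}
  n1 li={d,u} lo={d,u}
  n2 li={d,u} lo={d,u}
  n3 li={d} lo={d}
  n4 li={u} lo={d,u}
  n5 li={d} lo=∅

Interference:
  d — {k,u,w}
  k — {d,u}
  u — {d,k,v,w}
  v — {u}
  w — {d,u}

N(w) = ["d", "u"]

Answer: ["d", "u"]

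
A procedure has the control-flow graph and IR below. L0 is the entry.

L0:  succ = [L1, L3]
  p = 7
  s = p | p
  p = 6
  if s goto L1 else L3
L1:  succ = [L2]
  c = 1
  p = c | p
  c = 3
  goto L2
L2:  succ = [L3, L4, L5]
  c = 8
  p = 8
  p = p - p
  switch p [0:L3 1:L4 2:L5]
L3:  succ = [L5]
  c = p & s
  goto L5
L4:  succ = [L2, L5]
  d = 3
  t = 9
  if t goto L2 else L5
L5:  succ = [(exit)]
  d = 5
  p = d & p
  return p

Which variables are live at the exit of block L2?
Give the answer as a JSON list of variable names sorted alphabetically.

Per-block:
  L0: {p,s} / ∅
  L1: {c,p} / {p}
  L2: {c,p} / ∅
  L3: {c} / {p,s}
  L4: {d,t} / ∅
  L5: {d,p} / {p}

Live sets:
  L0 li=∅ lo={p,s}
  L1 li={p,s} lo={s}
  L2 li={s} lo={p,s}
  L3 li={p,s} lo={p}
  L4 li={p,s} lo={p,s}
  L5 li={p} lo=∅

live-out(L2) = ["p", "s"]

Answer: ["p", "s"]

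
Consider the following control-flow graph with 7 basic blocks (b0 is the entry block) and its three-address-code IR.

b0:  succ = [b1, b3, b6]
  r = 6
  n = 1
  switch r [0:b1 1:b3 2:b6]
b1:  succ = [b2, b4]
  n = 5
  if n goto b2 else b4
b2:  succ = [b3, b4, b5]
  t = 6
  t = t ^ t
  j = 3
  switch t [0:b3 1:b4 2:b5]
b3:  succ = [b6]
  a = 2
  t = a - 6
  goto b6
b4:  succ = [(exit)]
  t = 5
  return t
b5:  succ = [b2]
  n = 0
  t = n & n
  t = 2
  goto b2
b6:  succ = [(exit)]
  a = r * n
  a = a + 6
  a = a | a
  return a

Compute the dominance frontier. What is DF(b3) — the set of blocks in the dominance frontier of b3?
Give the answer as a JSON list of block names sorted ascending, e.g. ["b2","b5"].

Answer: ["b6"]

Analysis:
idom tree: b1←b0 b2←b1 b3←b0 b4←b1 b5←b2 b6←b0
Join-block Dom:
  b2: preds {b1,b5}: {b0,b1} ∩ {b0,b1,b2,b5} = {b0,b1}; idom=b1
  b3: preds {b0,b2}: {b0} ∩ {b0,b1,b2} = {b0}; idom=b0
  b4: preds {b1,b2}: {b0,b1} ∩ {b0,b1,b2} = {b0,b1}; idom=b1
  b6: preds {b0,b3}: {b0} ∩ {b0,b3} = {b0}; idom=b0

DF walk-up:
  join b2 pred b1: · stop@b1
  join b2 pred b5: b5→b2 stop@b1
  join b3 pred b0: · stop@b0
  join b3 pred b2: b2→b1 stop@b0
  join b4 pred b1: · stop@b1
  join b4 pred b2: b2 stop@b1
  join b6 pred b0: · stop@b0
  join b6 pred b3: b3 stop@b0
  DF(b0)=∅
  DF(b1)={b3}
  DF(b2)={b2,b3,b4}
  DF(b3)={b6}
  DF(b4)=∅
  DF(b5)={b2}
  DF(b6)=∅

DF(b3) = ["b6"]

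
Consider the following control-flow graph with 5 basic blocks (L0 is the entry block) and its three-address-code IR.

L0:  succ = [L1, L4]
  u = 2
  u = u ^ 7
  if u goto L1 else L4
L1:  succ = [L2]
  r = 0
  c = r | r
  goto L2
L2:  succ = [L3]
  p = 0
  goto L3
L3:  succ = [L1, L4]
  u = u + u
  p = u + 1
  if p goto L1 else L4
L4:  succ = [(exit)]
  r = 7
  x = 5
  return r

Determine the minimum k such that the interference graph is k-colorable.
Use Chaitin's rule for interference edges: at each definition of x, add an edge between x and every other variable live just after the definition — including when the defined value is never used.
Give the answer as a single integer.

Block summaries:
  L0 def {u} use ∅
  L1 def {c,r} use ∅
  L2 def {p} use ∅
  L3 def {p,u} use {u}
  L4 def {r,x} use ∅

Live sets:
  L0: in=∅ out={u}
  L1: in={u} out={u}
  L2: in={u} out={u}
  L3: in={u} out={u}
  L4: in=∅ out=∅

Interfere edges:
  c: {u}
  p: {u}
  r: {u,x}
  u: {c,p,r}
  x: {r}

Colouring:
  clique {c,u} ⇒ need ≥ 2
  assign c→r1 p→r1 r→r1 u→r0 x→r0 — no edge inside a register ⇒ χ ≤ 2
  χ = 2

Answer: 2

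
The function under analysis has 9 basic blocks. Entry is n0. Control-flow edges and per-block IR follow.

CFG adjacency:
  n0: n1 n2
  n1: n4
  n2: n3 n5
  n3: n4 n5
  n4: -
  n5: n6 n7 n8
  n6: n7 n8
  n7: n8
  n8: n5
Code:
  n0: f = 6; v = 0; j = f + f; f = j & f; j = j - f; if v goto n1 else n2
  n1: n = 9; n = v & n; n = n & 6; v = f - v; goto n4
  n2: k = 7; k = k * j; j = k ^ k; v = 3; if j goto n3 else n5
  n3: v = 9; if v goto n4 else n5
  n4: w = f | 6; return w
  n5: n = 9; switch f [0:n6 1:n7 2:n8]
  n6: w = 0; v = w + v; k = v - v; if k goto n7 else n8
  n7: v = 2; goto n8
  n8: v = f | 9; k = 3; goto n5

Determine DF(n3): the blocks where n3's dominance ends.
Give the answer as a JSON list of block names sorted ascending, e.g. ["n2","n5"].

Answer: ["n4", "n5"]

Derivation:
idom tree: n1←n0 n2←n0 n3←n2 n4←n0 n5←n2 n6←n5 n7←n5 n8←n5
Join-block Dom:
  n4: preds {n1,n3}: {n0,n1} ∩ {n0,n2,n3} = {n0}; idom=n0
  n5: preds {n2,n3,n8}: {n0,n2} ∩ {n0,n2,n3} ∩ {n0,n2,n5,n8} = {n0,n2}; idom=n2
  n7: preds {n5,n6}: {n0,n2,n5} ∩ {n0,n2,n5,n6} = {n0,n2,n5}; idom=n5
  n8: preds {n5,n6,n7}: {n0,n2,n5} ∩ {n0,n2,n5,n6} ∩ {n0,n2,n5,n7} = {n0,n2,n5}; idom=n5

DF derivation:
  n4←n1: walk n1 to n0
  n4←n3: walk n3→n2 to n0
  n5←n2: walk · to n2
  n5←n3: walk n3 to n2
  n5←n8: walk n8→n5 to n2
  n7←n5: walk · to n5
  n7←n6: walk n6 to n5
  n8←n5: walk · to n5
  n8←n6: walk n6 to n5
  n8←n7: walk n7 to n5
  DF(n0)=∅
  DF(n1)={n4}
  DF(n2)={n4}
  DF(n3)={n4,n5}
  DF(n4)=∅
  DF(n5)={n5}
  DF(n6)={n7,n8}
  DF(n7)={n8}
  DF(n8)={n5}

DF(n3) = ["n4", "n5"]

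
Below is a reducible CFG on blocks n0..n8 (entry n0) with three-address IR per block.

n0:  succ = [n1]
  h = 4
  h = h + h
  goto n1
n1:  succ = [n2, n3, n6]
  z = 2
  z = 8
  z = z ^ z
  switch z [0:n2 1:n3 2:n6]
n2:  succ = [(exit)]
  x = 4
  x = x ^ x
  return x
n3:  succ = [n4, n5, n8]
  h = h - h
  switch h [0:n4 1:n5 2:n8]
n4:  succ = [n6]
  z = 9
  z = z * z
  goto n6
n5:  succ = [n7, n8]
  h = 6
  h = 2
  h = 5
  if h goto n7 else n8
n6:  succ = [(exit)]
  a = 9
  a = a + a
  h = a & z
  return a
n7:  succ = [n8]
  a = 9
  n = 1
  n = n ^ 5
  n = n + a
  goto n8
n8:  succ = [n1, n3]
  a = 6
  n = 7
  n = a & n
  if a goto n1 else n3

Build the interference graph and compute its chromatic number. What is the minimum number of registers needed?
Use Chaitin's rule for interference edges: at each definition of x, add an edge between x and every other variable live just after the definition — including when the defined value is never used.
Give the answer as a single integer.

Answer: 3

Working:
Block summaries:
  n0 def {h} use ∅
  n1 def {z} use ∅
  n2 def {x} use ∅
  n3 def {h} use {h}
  n4 def {z} use ∅
  n5 def {h} use ∅
  n6 def {a,h} use {z}
  n7 def {a,n} use ∅
  n8 def {a,n} use ∅

Backward fixpoint:
  live n0: ∅→{h}
  live n1: {h}→{h,z}
  live n2: ∅→∅
  live n3: {h}→{h}
  live n4: ∅→{z}
  live n5: ∅→{h}
  live n6: {z}→∅
  live n7: {h}→{h}
  live n8: {h}→{h}

Conflict graph:
  a↔{h,n,z}
  h↔{a,n,z}
  n↔{a,h}
  x↔∅
  z↔{a,h}

Chromatic number:
  clique {a,h,n} ⇒ need ≥ 3
  assign a→c0 h→c1 n→c2 x→c0 z→c2 — no edge inside a register ⇒ χ ≤ 3
  χ = 3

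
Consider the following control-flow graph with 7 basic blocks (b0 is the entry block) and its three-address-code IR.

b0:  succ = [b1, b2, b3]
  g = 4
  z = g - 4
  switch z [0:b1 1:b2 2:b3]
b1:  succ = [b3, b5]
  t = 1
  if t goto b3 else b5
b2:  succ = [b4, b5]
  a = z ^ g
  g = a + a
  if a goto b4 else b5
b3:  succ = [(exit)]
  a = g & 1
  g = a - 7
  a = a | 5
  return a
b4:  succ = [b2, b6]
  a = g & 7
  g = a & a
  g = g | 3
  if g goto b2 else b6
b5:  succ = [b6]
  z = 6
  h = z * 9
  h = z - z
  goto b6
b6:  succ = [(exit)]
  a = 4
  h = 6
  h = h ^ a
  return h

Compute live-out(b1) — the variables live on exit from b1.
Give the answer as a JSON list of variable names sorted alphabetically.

Answer: ["g"]

Working:
Per-block:
  b0: {g,z} / ∅
  b1: {t} / ∅
  b2: {a,g} / {g,z}
  b3: {a,g} / {g}
  b4: {a,g} / {g}
  b5: {h,z} / ∅
  b6: {a,h} / ∅

Live sets:
  b0: in=∅ out={g,z}
  b1: in={g} out={g}
  b2: in={g,z} out={g,z}
  b3: in={g} out=∅
  b4: in={g,z} out={g,z}
  b5: in=∅ out=∅
  b6: in=∅ out=∅

live-out(b1) = ["g"]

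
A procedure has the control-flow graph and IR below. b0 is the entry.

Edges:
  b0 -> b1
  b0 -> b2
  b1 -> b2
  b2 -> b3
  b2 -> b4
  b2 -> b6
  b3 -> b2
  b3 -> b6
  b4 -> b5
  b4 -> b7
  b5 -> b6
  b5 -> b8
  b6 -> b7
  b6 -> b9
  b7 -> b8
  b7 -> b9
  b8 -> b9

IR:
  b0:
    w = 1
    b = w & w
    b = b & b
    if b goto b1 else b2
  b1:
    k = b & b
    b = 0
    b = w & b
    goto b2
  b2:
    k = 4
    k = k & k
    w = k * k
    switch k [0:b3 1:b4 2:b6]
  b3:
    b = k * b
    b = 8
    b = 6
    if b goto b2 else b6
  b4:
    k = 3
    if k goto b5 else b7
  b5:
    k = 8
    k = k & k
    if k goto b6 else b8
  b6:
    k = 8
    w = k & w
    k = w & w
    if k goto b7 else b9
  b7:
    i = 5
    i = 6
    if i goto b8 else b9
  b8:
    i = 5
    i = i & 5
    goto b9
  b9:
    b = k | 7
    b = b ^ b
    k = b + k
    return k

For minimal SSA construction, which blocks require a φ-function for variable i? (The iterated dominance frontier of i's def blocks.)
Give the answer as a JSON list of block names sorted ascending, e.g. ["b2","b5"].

idom tree: b1←b0 b2←b0 b3←b2 b4←b2 b5←b4 b6←b2 b7←b2 b8←b2 b9←b2
Dom∩ at merges:
  b2: preds {b0,b1,b3}: {b0} ∩ {b0,b1} ∩ {b0,b2,b3} = {b0}; idom=b0
  b6: preds {b2,b3,b5}: {b0,b2} ∩ {b0,b2,b3} ∩ {b0,b2,b4,b5} = {b0,b2}; idom=b2
  b7: preds {b4,b6}: {b0,b2,b4} ∩ {b0,b2,b6} = {b0,b2}; idom=b2
  b8: preds {b5,b7}: {b0,b2,b4,b5} ∩ {b0,b2,b7} = {b0,b2}; idom=b2
  b9: preds {b6,b7,b8}: {b0,b2,b6} ∩ {b0,b2,b7} ∩ {b0,b2,b8} = {b0,b2}; idom=b2

DF walk-up:
  join b2 pred b0: · stop@b0
  join b2 pred b1: b1 stop@b0
  join b2 pred b3: b3→b2 stop@b0
  join b6 pred b2: · stop@b2
  join b6 pred b3: b3 stop@b2
  join b6 pred b5: b5→b4 stop@b2
  join b7 pred b4: b4 stop@b2
  join b7 pred b6: b6 stop@b2
  join b8 pred b5: b5→b4 stop@b2
  join b8 pred b7: b7 stop@b2
  join b9 pred b6: b6 stop@b2
  join b9 pred b7: b7 stop@b2
  join b9 pred b8: b8 stop@b2
  b0: DF=∅
  b1: DF={b2}
  b2: DF={b2}
  b3: DF={b2,b6}
  b4: DF={b6,b7,b8}
  b5: DF={b6,b8}
  b6: DF={b7,b9}
  b7: DF={b8,b9}
  b8: DF={b9}
  b9: DF=∅

φ for i: defs {b7,b8}
  DF⁺ = {b8,b9}

Answer: ["b8", "b9"]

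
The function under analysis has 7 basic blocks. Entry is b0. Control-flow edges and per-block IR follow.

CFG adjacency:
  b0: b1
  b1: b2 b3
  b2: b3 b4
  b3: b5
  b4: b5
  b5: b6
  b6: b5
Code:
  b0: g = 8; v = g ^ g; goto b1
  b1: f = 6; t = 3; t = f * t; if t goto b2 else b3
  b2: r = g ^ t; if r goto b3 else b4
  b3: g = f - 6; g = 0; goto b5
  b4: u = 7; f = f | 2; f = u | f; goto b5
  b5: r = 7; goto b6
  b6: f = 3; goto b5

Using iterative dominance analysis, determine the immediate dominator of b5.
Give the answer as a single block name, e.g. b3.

Answer: b1

Analysis:
idom tree: b1←b0 b2←b1 b3←b1 b4←b2 b5←b1 b6←b5
Dom at joins:
  b3: preds {b1,b2}: {b0,b1} ∩ {b0,b1,b2} = {b0,b1}; idom=b1
  b5: preds {b3,b4,b6}: {b0,b1,b3} ∩ {b0,b1,b2,b4} ∩ {b0,b1,b5,b6} = {b0,b1}; idom=b1

idom(b5) = b1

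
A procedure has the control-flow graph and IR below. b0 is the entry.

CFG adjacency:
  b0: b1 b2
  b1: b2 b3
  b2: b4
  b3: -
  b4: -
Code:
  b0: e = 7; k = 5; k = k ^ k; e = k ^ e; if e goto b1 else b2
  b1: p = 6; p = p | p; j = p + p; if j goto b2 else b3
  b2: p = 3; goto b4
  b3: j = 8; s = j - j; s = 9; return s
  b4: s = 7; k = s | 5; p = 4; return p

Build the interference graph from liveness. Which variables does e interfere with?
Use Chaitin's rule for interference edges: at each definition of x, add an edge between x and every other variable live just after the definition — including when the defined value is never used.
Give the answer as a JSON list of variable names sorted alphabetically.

Answer: ["k"]

Analysis:
Per-block:
  b0: {e,k} / ∅
  b1: {j,p} / ∅
  b2: {p} / ∅
  b3: {j,s} / ∅
  b4: {k,p,s} / ∅

Liveness:
  b0: in=∅ out=∅
  b1: in=∅ out=∅
  b2: in=∅ out=∅
  b3: in=∅ out=∅
  b4: in=∅ out=∅

Conflict graph:
  e↔{k}
  j↔∅
  k↔{e}
  p↔∅
  s↔∅

N(e) = ["k"]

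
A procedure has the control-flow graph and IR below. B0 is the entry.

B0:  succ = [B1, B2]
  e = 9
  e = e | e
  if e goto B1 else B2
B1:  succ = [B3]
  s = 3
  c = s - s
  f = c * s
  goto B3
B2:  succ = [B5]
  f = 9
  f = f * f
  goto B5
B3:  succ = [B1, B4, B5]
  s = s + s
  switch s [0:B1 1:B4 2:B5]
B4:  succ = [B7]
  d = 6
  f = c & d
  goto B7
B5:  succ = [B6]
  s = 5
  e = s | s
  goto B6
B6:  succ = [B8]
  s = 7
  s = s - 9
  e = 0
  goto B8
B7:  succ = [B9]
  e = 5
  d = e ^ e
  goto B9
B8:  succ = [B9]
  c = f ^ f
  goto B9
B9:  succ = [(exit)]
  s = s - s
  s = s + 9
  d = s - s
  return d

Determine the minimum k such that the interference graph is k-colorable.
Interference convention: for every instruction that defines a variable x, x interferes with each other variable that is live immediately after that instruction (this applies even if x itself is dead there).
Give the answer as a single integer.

Block summaries:
  B0 def {e} use ∅
  B1 def {c,f,s} use ∅
  B2 def {f} use ∅
  B3 def {s} use {s}
  B4 def {d,f} use {c}
  B5 def {e,s} use ∅
  B6 def {e,s} use ∅
  B7 def {d,e} use ∅
  B8 def {c} use {f}
  B9 def {d,s} use {s}

Backward fixpoint:
  B0 li=∅ lo=∅
  B1 li=∅ lo={c,f,s}
  B2 li=∅ lo={f}
  B3 li={c,f,s} lo={c,f,s}
  B4 li={c,s} lo={s}
  B5 li={f} lo={f}
  B6 li={f} lo={f,s}
  B7 li={s} lo={s}
  B8 li={f,s} lo={s}
  B9 li={s} lo=∅

Interference:
  c: {d,f,s}
  d: {c,s}
  e: {f,s}
  f: {c,e,s}
  s: {c,d,e,f}

Chromatic number:
  lower bound: {c,d,s} mutually conflict ⇒ χ ≥ 3
  3-colouring: c0={s}  c1={c,e}  c2={d,f}
  χ = 3

Answer: 3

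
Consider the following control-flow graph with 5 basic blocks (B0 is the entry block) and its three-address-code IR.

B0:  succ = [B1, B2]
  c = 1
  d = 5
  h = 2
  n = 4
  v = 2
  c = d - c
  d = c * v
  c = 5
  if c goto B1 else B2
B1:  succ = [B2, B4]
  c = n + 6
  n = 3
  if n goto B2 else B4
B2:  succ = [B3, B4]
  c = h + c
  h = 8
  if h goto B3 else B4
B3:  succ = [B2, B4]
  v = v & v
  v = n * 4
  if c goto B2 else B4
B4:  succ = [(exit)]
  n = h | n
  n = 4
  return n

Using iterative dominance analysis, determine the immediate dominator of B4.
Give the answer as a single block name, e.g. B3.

idom tree: B1←B0 B2←B0 B3←B2 B4←B0
Dom at joins:
  B2: preds {B0,B1,B3}: {B0} ∩ {B0,B1} ∩ {B0,B2,B3} = {B0}; idom=B0
  B4: preds {B1,B2,B3}: {B0,B1} ∩ {B0,B2} ∩ {B0,B2,B3} = {B0}; idom=B0

idom(B4) = B0

Answer: B0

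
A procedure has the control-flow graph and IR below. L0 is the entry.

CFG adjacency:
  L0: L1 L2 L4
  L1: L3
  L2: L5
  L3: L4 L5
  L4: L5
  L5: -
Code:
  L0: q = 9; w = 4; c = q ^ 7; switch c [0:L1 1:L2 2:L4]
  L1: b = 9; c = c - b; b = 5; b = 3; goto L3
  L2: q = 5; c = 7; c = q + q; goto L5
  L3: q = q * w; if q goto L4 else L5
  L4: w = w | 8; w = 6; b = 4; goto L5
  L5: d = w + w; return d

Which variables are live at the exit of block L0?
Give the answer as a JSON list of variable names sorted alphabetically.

Block summaries:
  L0: {c,q,w} / ∅
  L1: {b,c} / {c}
  L2: {c,q} / ∅
  L3: {q} / {q,w}
  L4: {b,w} / {w}
  L5: {d} / {w}

Backward fixpoint:
  L0: in=∅ out={c,q,w}
  L1: in={c,q,w} out={q,w}
  L2: in={w} out={w}
  L3: in={q,w} out={w}
  L4: in={w} out={w}
  L5: in={w} out=∅

live-out(L0) = ["c", "q", "w"]

Answer: ["c", "q", "w"]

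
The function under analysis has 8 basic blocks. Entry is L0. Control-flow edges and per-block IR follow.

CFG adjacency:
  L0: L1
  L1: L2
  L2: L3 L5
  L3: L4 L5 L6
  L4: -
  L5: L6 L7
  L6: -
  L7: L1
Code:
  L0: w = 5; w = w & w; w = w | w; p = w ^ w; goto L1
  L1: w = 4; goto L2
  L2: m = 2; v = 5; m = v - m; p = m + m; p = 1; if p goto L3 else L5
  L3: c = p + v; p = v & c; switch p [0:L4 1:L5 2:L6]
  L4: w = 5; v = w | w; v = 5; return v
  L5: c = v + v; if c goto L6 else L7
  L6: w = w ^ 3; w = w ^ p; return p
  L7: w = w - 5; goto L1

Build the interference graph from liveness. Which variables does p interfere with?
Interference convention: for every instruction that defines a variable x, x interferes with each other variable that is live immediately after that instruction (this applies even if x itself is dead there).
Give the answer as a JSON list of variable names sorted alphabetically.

Answer: ["c", "v", "w"]

Derivation:
Per-block:
  L0: {p,w} / ∅
  L1: {w} / ∅
  L2: {m,p,v} / ∅
  L3: {c,p} / {p,v}
  L4: {v,w} / ∅
  L5: {c} / {v}
  L6: {w} / {p,w}
  L7: {w} / {w}

Backward fixpoint:
  live L0: ∅→∅
  live L1: ∅→{w}
  live L2: {w}→{p,v,w}
  live L3: {p,v,w}→{p,v,w}
  live L4: ∅→∅
  live L5: {p,v,w}→{p,w}
  live L6: {p,w}→∅
  live L7: {w}→∅

Conflict graph:
  c↔{p,v,w}
  m↔{v,w}
  p↔{c,v,w}
  v↔{c,m,p,w}
  w↔{c,m,p,v}

N(p) = ["c", "v", "w"]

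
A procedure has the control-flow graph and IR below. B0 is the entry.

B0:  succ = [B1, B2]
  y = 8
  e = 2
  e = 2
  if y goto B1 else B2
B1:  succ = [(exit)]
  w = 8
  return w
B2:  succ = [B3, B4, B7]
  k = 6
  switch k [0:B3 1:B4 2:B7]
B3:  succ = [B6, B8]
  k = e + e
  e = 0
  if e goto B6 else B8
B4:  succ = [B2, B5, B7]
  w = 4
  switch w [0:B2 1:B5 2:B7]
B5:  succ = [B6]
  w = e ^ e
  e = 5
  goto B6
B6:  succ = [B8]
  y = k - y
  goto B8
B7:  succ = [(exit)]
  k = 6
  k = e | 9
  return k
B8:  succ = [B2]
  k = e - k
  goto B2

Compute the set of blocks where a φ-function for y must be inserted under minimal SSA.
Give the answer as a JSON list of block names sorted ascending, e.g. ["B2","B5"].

Answer: ["B2", "B8"]

Analysis:
idom tree: B1←B0 B2←B0 B3←B2 B4←B2 B5←B4 B6←B2 B7←B2 B8←B2
Join-block Dom:
  B2: preds {B0,B4,B8}: {B0} ∩ {B0,B2,B4} ∩ {B0,B2,B8} = {B0}; idom=B0
  B6: preds {B3,B5}: {B0,B2,B3} ∩ {B0,B2,B4,B5} = {B0,B2}; idom=B2
  B7: preds {B2,B4}: {B0,B2} ∩ {B0,B2,B4} = {B0,B2}; idom=B2
  B8: preds {B3,B6}: {B0,B2,B3} ∩ {B0,B2,B6} = {B0,B2}; idom=B2

DF derivation:
  join B2 pred B0: · stop@B0
  join B2 pred B4: B4→B2 stop@B0
  join B2 pred B8: B8→B2 stop@B0
  join B6 pred B3: B3 stop@B2
  join B6 pred B5: B5→B4 stop@B2
  join B7 pred B2: · stop@B2
  join B7 pred B4: B4 stop@B2
  join B8 pred B3: B3 stop@B2
  join B8 pred B6: B6 stop@B2
  DF(B0)=∅
  DF(B1)=∅
  DF(B2)={B2}
  DF(B3)={B6,B8}
  DF(B4)={B2,B6,B7}
  DF(B5)={B6}
  DF(B6)={B8}
  DF(B7)=∅
  DF(B8)={B2}

φ for y: defs {B0,B6}
  DF⁺ = {B2,B8}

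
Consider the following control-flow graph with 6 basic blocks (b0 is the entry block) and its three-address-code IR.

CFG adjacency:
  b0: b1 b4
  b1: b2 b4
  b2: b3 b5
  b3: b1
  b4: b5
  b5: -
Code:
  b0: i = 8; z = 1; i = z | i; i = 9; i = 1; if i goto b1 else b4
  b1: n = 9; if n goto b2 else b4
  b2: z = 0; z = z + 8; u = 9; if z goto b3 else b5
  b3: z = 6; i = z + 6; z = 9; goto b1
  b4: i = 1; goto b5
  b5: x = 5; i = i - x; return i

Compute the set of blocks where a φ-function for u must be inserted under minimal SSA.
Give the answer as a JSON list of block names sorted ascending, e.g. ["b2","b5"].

Answer: ["b1", "b4", "b5"]

Derivation:
idom tree: b1←b0 b2←b1 b3←b2 b4←b0 b5←b0
Dom at joins:
  b1: preds {b0,b3}: {b0} ∩ {b0,b1,b2,b3} = {b0}; idom=b0
  b4: preds {b0,b1}: {b0} ∩ {b0,b1} = {b0}; idom=b0
  b5: preds {b2,b4}: {b0,b1,b2} ∩ {b0,b4} = {b0}; idom=b0

DF derivation:
  join b1 pred b0: · stop@b0
  join b1 pred b3: b3→b2→b1 stop@b0
  join b4 pred b0: · stop@b0
  join b4 pred b1: b1 stop@b0
  join b5 pred b2: b2→b1 stop@b0
  join b5 pred b4: b4 stop@b0
  DF(b0)=∅
  DF(b1)={b1,b4,b5}
  DF(b2)={b1,b5}
  DF(b3)={b1}
  DF(b4)={b5}
  DF(b5)=∅

φ for u: defs {b2}
  DF⁺ = {b1,b4,b5}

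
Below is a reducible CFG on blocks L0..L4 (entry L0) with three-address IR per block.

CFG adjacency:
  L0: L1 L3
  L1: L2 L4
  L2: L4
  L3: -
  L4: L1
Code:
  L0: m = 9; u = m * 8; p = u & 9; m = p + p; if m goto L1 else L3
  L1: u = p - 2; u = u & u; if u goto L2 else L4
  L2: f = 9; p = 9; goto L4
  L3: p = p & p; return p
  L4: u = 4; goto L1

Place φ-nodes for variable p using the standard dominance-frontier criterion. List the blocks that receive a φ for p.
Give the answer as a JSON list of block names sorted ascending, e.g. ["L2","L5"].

Answer: ["L1", "L4"]

Analysis:
idom tree: L1←L0 L2←L1 L3←L0 L4←L1
Dom at joins:
  L1: preds {L0,L4}: {L0} ∩ {L0,L1,L4} = {L0}; idom=L0
  L4: preds {L1,L2}: {L0,L1} ∩ {L0,L1,L2} = {L0,L1}; idom=L1

Frontier:
  L1←L0: walk · to L0
  L1←L4: walk L4→L1 to L0
  L4←L1: walk · to L1
  L4←L2: walk L2 to L1
  DF(L0)=∅
  DF(L1)={L1}
  DF(L2)={L4}
  DF(L3)=∅
  DF(L4)={L1}

φ for p: defs {L0,L2,L3}
  DF⁺ = {L1,L4}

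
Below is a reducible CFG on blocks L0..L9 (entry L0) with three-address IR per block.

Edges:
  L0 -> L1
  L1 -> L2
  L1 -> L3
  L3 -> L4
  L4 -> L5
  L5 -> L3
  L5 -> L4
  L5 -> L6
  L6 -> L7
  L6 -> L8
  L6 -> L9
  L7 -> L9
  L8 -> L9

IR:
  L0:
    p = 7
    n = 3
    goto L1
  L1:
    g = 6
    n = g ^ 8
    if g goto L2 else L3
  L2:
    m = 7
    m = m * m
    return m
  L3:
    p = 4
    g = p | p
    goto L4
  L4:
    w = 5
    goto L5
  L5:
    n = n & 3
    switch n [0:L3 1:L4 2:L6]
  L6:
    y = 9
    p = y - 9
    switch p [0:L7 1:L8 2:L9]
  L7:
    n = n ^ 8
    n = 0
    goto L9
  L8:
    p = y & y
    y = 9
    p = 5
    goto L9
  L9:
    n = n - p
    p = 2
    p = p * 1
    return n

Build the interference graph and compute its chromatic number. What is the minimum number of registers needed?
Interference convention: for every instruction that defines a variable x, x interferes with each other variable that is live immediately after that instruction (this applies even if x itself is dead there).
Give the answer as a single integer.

Answer: 3

Derivation:
def/use:
  L0: def={n,p} ue=∅
  L1: def={g,n} ue=∅
  L2: def={m} ue=∅
  L3: def={g,p} ue=∅
  L4: def={w} ue=∅
  L5: def={n} ue={n}
  L6: def={p,y} ue=∅
  L7: def={n} ue={n}
  L8: def={p,y} ue={y}
  L9: def={n,p} ue={n,p}

Live sets:
  live L0: ∅→∅
  live L1: ∅→{n}
  live L2: ∅→∅
  live L3: {n}→{n}
  live L4: {n}→{n}
  live L5: {n}→{n}
  live L6: {n}→{n,p,y}
  live L7: {n,p}→{n,p}
  live L8: {n,y}→{n,p}
  live L9: {n,p}→∅

Interference:
  g — {n}
  m — ∅
  n — {g,p,w,y}
  p — {n,y}
  w — {n}
  y — {n,p}

Chromatic number:
  clique {n,p,y} ⇒ need ≥ 3
  assign g→r1 m→r0 n→r0 p→r1 w→r1 y→r2 — no edge inside a register ⇒ χ ≤ 3
  χ = 3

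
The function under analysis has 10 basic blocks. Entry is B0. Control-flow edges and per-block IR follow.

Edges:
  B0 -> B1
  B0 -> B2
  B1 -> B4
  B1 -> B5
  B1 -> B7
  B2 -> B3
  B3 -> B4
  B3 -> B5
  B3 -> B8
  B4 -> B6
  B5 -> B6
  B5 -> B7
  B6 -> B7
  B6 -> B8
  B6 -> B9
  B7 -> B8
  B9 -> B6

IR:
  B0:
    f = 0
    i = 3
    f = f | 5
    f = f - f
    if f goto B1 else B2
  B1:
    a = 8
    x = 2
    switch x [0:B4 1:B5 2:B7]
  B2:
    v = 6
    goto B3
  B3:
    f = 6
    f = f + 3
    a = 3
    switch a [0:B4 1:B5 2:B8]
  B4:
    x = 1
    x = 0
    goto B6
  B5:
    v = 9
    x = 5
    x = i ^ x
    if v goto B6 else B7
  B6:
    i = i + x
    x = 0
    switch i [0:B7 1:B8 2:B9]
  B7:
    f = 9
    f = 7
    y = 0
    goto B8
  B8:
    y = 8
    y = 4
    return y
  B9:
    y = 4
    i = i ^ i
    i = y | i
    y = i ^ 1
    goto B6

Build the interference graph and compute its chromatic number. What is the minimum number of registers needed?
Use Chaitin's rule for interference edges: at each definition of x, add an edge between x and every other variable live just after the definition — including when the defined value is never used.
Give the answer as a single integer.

Per-block:
  B0: def={f,i} ue=∅
  B1: def={a,x} ue=∅
  B2: def={v} ue=∅
  B3: def={a,f} ue=∅
  B4: def={x} ue=∅
  B5: def={v,x} ue={i}
  B6: def={i,x} ue={i,x}
  B7: def={f,y} ue=∅
  B8: def={y} ue=∅
  B9: def={i,y} ue={i}

Live sets:
  B0 li=∅ lo={i}
  B1 li={i} lo={i}
  B2 li={i} lo={i}
  B3 li={i} lo={i}
  B4 li={i} lo={i,x}
  B5 li={i} lo={i,x}
  B6 li={i,x} lo={i,x}
  B7 li=∅ lo=∅
  B8 li=∅ lo=∅
  B9 li={i,x} lo={i,x}

Interference:
  a — {i}
  f — {i}
  i — {a,f,v,x,y}
  v — {i,x}
  x — {i,v,y}
  y — {i,x}

Colouring:
  lower bound: {i,v,x} mutually conflict ⇒ χ ≥ 3
  assign a→R1 f→R1 i→R0 v→R2 x→R1 y→R2 — no edge inside a register ⇒ χ ≤ 3
  χ = 3

Answer: 3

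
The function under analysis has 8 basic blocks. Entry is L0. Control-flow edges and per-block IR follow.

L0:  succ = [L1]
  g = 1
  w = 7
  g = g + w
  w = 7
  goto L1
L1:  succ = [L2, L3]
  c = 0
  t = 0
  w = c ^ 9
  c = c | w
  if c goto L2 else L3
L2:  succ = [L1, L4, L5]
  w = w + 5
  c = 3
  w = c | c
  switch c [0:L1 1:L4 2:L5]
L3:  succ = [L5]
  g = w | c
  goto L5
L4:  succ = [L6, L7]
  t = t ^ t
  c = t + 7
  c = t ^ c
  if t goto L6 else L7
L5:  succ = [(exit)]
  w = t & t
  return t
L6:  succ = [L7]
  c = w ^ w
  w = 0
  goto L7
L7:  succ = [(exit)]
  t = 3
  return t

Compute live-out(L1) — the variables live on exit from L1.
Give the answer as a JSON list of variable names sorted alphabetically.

def/use:
  L0: def={g,w} ue=∅
  L1: def={c,t,w} ue=∅
  L2: def={c,w} ue={w}
  L3: def={g} ue={c,w}
  L4: def={c,t} ue={t}
  L5: def={w} ue={t}
  L6: def={c,w} ue={w}
  L7: def={t} ue=∅

Liveness:
  live L0: ∅→∅
  live L1: ∅→{c,t,w}
  live L2: {t,w}→{t,w}
  live L3: {c,t,w}→{t}
  live L4: {t,w}→{w}
  live L5: {t}→∅
  live L6: {w}→∅
  live L7: ∅→∅

live-out(L1) = ["c", "t", "w"]

Answer: ["c", "t", "w"]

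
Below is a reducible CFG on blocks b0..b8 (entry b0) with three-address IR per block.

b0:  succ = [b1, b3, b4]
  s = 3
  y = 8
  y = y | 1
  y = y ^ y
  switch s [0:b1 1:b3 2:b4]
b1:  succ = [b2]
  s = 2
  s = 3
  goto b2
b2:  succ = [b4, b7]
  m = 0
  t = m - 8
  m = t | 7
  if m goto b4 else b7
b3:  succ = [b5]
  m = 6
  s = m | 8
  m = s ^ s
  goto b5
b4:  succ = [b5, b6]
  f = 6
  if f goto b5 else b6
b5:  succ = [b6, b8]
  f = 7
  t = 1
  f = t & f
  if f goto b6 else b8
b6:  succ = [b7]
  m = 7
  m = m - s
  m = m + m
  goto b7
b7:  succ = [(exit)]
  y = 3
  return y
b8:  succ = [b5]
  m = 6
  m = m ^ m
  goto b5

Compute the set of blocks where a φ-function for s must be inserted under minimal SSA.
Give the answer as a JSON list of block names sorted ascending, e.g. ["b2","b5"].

idom tree: b1←b0 b2←b1 b3←b0 b4←b0 b5←b0 b6←b0 b7←b0 b8←b5
Dom∩ at merges:
  b4: preds {b0,b2}: {b0} ∩ {b0,b1,b2} = {b0}; idom=b0
  b5: preds {b3,b4,b8}: {b0,b3} ∩ {b0,b4} ∩ {b0,b5,b8} = {b0}; idom=b0
  b6: preds {b4,b5}: {b0,b4} ∩ {b0,b5} = {b0}; idom=b0
  b7: preds {b2,b6}: {b0,b1,b2} ∩ {b0,b6} = {b0}; idom=b0

Frontier:
  b4←b0: walk · to b0
  b4←b2: walk b2→b1 to b0
  b5←b3: walk b3 to b0
  b5←b4: walk b4 to b0
  b5←b8: walk b8→b5 to b0
  b6←b4: walk b4 to b0
  b6←b5: walk b5 to b0
  b7←b2: walk b2→b1 to b0
  b7←b6: walk b6 to b0
  b0: DF=∅
  b1: DF={b4,b7}
  b2: DF={b4,b7}
  b3: DF={b5}
  b4: DF={b5,b6}
  b5: DF={b5,b6}
  b6: DF={b7}
  b7: DF=∅
  b8: DF={b5}

φ for s: defs {b0,b1,b3}
  DF⁺ = {b4,b5,b6,b7}

Answer: ["b4", "b5", "b6", "b7"]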